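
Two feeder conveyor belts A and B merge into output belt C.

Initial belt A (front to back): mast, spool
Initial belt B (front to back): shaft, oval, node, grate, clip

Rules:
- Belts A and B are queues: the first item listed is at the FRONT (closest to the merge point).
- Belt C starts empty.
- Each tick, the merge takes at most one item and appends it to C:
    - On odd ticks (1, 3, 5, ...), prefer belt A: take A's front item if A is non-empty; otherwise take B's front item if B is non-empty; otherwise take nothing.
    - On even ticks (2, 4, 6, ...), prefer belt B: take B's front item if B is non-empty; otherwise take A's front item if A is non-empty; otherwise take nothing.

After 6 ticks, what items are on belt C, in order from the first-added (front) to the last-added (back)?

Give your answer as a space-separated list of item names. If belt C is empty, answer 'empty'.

Tick 1: prefer A, take mast from A; A=[spool] B=[shaft,oval,node,grate,clip] C=[mast]
Tick 2: prefer B, take shaft from B; A=[spool] B=[oval,node,grate,clip] C=[mast,shaft]
Tick 3: prefer A, take spool from A; A=[-] B=[oval,node,grate,clip] C=[mast,shaft,spool]
Tick 4: prefer B, take oval from B; A=[-] B=[node,grate,clip] C=[mast,shaft,spool,oval]
Tick 5: prefer A, take node from B; A=[-] B=[grate,clip] C=[mast,shaft,spool,oval,node]
Tick 6: prefer B, take grate from B; A=[-] B=[clip] C=[mast,shaft,spool,oval,node,grate]

Answer: mast shaft spool oval node grate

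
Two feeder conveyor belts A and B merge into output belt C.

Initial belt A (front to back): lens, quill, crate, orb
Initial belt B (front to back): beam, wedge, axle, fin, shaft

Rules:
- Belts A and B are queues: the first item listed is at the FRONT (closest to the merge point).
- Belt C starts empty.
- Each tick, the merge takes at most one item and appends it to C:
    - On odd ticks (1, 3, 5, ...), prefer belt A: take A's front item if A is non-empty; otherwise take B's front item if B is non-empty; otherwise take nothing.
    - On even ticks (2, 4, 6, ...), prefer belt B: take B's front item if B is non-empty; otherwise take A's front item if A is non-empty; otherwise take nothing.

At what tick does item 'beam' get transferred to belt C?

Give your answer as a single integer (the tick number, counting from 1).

Answer: 2

Derivation:
Tick 1: prefer A, take lens from A; A=[quill,crate,orb] B=[beam,wedge,axle,fin,shaft] C=[lens]
Tick 2: prefer B, take beam from B; A=[quill,crate,orb] B=[wedge,axle,fin,shaft] C=[lens,beam]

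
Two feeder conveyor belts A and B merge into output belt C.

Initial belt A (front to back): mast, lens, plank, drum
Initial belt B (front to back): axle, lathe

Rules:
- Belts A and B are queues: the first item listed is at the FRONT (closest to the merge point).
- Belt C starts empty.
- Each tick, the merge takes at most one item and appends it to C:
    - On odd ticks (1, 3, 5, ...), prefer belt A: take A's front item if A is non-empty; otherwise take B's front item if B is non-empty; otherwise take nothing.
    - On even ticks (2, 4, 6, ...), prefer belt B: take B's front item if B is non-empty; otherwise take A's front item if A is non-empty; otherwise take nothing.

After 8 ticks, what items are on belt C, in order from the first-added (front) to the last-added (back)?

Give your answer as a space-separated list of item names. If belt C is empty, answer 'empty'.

Tick 1: prefer A, take mast from A; A=[lens,plank,drum] B=[axle,lathe] C=[mast]
Tick 2: prefer B, take axle from B; A=[lens,plank,drum] B=[lathe] C=[mast,axle]
Tick 3: prefer A, take lens from A; A=[plank,drum] B=[lathe] C=[mast,axle,lens]
Tick 4: prefer B, take lathe from B; A=[plank,drum] B=[-] C=[mast,axle,lens,lathe]
Tick 5: prefer A, take plank from A; A=[drum] B=[-] C=[mast,axle,lens,lathe,plank]
Tick 6: prefer B, take drum from A; A=[-] B=[-] C=[mast,axle,lens,lathe,plank,drum]
Tick 7: prefer A, both empty, nothing taken; A=[-] B=[-] C=[mast,axle,lens,lathe,plank,drum]
Tick 8: prefer B, both empty, nothing taken; A=[-] B=[-] C=[mast,axle,lens,lathe,plank,drum]

Answer: mast axle lens lathe plank drum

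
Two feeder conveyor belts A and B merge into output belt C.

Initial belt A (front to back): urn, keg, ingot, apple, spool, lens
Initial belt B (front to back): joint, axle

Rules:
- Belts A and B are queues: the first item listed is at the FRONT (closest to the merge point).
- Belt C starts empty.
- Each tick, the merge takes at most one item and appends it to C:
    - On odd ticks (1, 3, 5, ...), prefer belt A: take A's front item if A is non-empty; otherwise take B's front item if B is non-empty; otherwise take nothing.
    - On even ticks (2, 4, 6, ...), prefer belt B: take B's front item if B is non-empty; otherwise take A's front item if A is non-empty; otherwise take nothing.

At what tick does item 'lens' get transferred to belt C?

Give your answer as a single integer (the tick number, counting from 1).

Answer: 8

Derivation:
Tick 1: prefer A, take urn from A; A=[keg,ingot,apple,spool,lens] B=[joint,axle] C=[urn]
Tick 2: prefer B, take joint from B; A=[keg,ingot,apple,spool,lens] B=[axle] C=[urn,joint]
Tick 3: prefer A, take keg from A; A=[ingot,apple,spool,lens] B=[axle] C=[urn,joint,keg]
Tick 4: prefer B, take axle from B; A=[ingot,apple,spool,lens] B=[-] C=[urn,joint,keg,axle]
Tick 5: prefer A, take ingot from A; A=[apple,spool,lens] B=[-] C=[urn,joint,keg,axle,ingot]
Tick 6: prefer B, take apple from A; A=[spool,lens] B=[-] C=[urn,joint,keg,axle,ingot,apple]
Tick 7: prefer A, take spool from A; A=[lens] B=[-] C=[urn,joint,keg,axle,ingot,apple,spool]
Tick 8: prefer B, take lens from A; A=[-] B=[-] C=[urn,joint,keg,axle,ingot,apple,spool,lens]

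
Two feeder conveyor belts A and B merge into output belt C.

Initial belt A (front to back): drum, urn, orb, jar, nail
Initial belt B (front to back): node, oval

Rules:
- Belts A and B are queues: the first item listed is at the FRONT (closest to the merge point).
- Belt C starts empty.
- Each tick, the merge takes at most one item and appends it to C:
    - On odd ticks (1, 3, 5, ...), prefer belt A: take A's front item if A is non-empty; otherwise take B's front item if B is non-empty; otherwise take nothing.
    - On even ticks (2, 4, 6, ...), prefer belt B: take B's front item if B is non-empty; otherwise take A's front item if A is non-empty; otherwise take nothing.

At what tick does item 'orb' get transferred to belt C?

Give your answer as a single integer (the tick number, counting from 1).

Tick 1: prefer A, take drum from A; A=[urn,orb,jar,nail] B=[node,oval] C=[drum]
Tick 2: prefer B, take node from B; A=[urn,orb,jar,nail] B=[oval] C=[drum,node]
Tick 3: prefer A, take urn from A; A=[orb,jar,nail] B=[oval] C=[drum,node,urn]
Tick 4: prefer B, take oval from B; A=[orb,jar,nail] B=[-] C=[drum,node,urn,oval]
Tick 5: prefer A, take orb from A; A=[jar,nail] B=[-] C=[drum,node,urn,oval,orb]

Answer: 5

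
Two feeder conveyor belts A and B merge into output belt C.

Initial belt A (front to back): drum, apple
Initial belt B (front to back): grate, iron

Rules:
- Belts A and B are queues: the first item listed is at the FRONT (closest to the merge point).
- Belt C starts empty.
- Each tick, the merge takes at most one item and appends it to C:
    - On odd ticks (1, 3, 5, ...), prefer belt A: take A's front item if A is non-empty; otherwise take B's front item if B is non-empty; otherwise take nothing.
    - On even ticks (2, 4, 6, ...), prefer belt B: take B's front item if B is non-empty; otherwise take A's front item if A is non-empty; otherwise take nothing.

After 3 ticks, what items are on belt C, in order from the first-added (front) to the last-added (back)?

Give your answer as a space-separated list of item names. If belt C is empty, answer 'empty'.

Answer: drum grate apple

Derivation:
Tick 1: prefer A, take drum from A; A=[apple] B=[grate,iron] C=[drum]
Tick 2: prefer B, take grate from B; A=[apple] B=[iron] C=[drum,grate]
Tick 3: prefer A, take apple from A; A=[-] B=[iron] C=[drum,grate,apple]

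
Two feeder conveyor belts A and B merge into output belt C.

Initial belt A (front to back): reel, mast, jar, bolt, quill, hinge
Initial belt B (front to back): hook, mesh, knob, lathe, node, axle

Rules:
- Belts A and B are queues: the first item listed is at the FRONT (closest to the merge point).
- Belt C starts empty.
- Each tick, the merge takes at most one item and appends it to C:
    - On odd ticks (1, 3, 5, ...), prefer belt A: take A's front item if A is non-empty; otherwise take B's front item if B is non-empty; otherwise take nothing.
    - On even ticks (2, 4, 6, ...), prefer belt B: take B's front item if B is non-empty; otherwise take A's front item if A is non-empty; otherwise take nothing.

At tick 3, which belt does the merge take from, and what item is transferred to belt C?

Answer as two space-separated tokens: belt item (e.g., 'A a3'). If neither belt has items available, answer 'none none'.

Answer: A mast

Derivation:
Tick 1: prefer A, take reel from A; A=[mast,jar,bolt,quill,hinge] B=[hook,mesh,knob,lathe,node,axle] C=[reel]
Tick 2: prefer B, take hook from B; A=[mast,jar,bolt,quill,hinge] B=[mesh,knob,lathe,node,axle] C=[reel,hook]
Tick 3: prefer A, take mast from A; A=[jar,bolt,quill,hinge] B=[mesh,knob,lathe,node,axle] C=[reel,hook,mast]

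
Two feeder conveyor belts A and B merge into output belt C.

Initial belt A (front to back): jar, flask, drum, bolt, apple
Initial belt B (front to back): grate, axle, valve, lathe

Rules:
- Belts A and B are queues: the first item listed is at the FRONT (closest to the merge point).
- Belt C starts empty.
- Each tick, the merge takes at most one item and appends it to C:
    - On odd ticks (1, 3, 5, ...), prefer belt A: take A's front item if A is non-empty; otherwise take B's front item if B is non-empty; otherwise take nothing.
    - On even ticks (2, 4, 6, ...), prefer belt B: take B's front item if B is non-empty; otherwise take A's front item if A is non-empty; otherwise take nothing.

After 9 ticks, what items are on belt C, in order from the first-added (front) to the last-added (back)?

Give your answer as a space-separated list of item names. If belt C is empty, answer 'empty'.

Tick 1: prefer A, take jar from A; A=[flask,drum,bolt,apple] B=[grate,axle,valve,lathe] C=[jar]
Tick 2: prefer B, take grate from B; A=[flask,drum,bolt,apple] B=[axle,valve,lathe] C=[jar,grate]
Tick 3: prefer A, take flask from A; A=[drum,bolt,apple] B=[axle,valve,lathe] C=[jar,grate,flask]
Tick 4: prefer B, take axle from B; A=[drum,bolt,apple] B=[valve,lathe] C=[jar,grate,flask,axle]
Tick 5: prefer A, take drum from A; A=[bolt,apple] B=[valve,lathe] C=[jar,grate,flask,axle,drum]
Tick 6: prefer B, take valve from B; A=[bolt,apple] B=[lathe] C=[jar,grate,flask,axle,drum,valve]
Tick 7: prefer A, take bolt from A; A=[apple] B=[lathe] C=[jar,grate,flask,axle,drum,valve,bolt]
Tick 8: prefer B, take lathe from B; A=[apple] B=[-] C=[jar,grate,flask,axle,drum,valve,bolt,lathe]
Tick 9: prefer A, take apple from A; A=[-] B=[-] C=[jar,grate,flask,axle,drum,valve,bolt,lathe,apple]

Answer: jar grate flask axle drum valve bolt lathe apple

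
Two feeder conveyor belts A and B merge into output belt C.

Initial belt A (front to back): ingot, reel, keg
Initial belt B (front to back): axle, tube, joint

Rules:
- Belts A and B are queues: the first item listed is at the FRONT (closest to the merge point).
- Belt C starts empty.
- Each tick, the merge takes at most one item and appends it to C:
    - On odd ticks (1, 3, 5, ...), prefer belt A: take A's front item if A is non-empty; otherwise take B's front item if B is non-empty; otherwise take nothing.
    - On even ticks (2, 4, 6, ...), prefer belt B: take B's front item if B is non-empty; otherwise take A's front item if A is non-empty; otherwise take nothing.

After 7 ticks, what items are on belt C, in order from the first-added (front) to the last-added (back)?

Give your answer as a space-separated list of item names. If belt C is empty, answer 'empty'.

Tick 1: prefer A, take ingot from A; A=[reel,keg] B=[axle,tube,joint] C=[ingot]
Tick 2: prefer B, take axle from B; A=[reel,keg] B=[tube,joint] C=[ingot,axle]
Tick 3: prefer A, take reel from A; A=[keg] B=[tube,joint] C=[ingot,axle,reel]
Tick 4: prefer B, take tube from B; A=[keg] B=[joint] C=[ingot,axle,reel,tube]
Tick 5: prefer A, take keg from A; A=[-] B=[joint] C=[ingot,axle,reel,tube,keg]
Tick 6: prefer B, take joint from B; A=[-] B=[-] C=[ingot,axle,reel,tube,keg,joint]
Tick 7: prefer A, both empty, nothing taken; A=[-] B=[-] C=[ingot,axle,reel,tube,keg,joint]

Answer: ingot axle reel tube keg joint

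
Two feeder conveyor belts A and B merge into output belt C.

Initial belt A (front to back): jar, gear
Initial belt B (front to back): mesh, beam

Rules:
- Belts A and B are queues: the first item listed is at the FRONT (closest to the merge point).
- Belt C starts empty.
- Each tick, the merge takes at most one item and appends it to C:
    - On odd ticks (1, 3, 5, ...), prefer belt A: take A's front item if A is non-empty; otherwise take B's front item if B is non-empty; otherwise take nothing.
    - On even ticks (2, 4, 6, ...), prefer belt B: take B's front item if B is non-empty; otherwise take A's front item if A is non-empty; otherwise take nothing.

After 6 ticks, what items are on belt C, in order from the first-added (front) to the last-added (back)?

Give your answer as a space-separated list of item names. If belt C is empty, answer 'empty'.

Answer: jar mesh gear beam

Derivation:
Tick 1: prefer A, take jar from A; A=[gear] B=[mesh,beam] C=[jar]
Tick 2: prefer B, take mesh from B; A=[gear] B=[beam] C=[jar,mesh]
Tick 3: prefer A, take gear from A; A=[-] B=[beam] C=[jar,mesh,gear]
Tick 4: prefer B, take beam from B; A=[-] B=[-] C=[jar,mesh,gear,beam]
Tick 5: prefer A, both empty, nothing taken; A=[-] B=[-] C=[jar,mesh,gear,beam]
Tick 6: prefer B, both empty, nothing taken; A=[-] B=[-] C=[jar,mesh,gear,beam]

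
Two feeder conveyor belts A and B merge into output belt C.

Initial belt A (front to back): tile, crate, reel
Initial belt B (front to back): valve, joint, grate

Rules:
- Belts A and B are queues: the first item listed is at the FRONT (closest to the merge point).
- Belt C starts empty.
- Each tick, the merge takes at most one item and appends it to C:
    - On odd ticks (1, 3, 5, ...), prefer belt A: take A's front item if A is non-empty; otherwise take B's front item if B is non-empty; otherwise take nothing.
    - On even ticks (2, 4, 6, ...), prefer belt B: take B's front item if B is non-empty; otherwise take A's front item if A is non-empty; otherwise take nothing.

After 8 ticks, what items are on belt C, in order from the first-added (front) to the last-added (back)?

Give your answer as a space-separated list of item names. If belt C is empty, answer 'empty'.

Answer: tile valve crate joint reel grate

Derivation:
Tick 1: prefer A, take tile from A; A=[crate,reel] B=[valve,joint,grate] C=[tile]
Tick 2: prefer B, take valve from B; A=[crate,reel] B=[joint,grate] C=[tile,valve]
Tick 3: prefer A, take crate from A; A=[reel] B=[joint,grate] C=[tile,valve,crate]
Tick 4: prefer B, take joint from B; A=[reel] B=[grate] C=[tile,valve,crate,joint]
Tick 5: prefer A, take reel from A; A=[-] B=[grate] C=[tile,valve,crate,joint,reel]
Tick 6: prefer B, take grate from B; A=[-] B=[-] C=[tile,valve,crate,joint,reel,grate]
Tick 7: prefer A, both empty, nothing taken; A=[-] B=[-] C=[tile,valve,crate,joint,reel,grate]
Tick 8: prefer B, both empty, nothing taken; A=[-] B=[-] C=[tile,valve,crate,joint,reel,grate]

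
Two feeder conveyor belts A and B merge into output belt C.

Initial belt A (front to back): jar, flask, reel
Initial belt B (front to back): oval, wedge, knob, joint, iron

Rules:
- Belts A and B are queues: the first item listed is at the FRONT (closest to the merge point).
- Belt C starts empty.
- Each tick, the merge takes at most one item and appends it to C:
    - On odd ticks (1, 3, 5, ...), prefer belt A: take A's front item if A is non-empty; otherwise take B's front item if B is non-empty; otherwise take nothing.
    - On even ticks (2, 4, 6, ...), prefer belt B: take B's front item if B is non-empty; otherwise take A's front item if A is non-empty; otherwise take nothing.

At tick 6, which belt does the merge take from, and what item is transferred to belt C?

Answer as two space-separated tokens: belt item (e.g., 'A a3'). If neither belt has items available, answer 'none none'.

Answer: B knob

Derivation:
Tick 1: prefer A, take jar from A; A=[flask,reel] B=[oval,wedge,knob,joint,iron] C=[jar]
Tick 2: prefer B, take oval from B; A=[flask,reel] B=[wedge,knob,joint,iron] C=[jar,oval]
Tick 3: prefer A, take flask from A; A=[reel] B=[wedge,knob,joint,iron] C=[jar,oval,flask]
Tick 4: prefer B, take wedge from B; A=[reel] B=[knob,joint,iron] C=[jar,oval,flask,wedge]
Tick 5: prefer A, take reel from A; A=[-] B=[knob,joint,iron] C=[jar,oval,flask,wedge,reel]
Tick 6: prefer B, take knob from B; A=[-] B=[joint,iron] C=[jar,oval,flask,wedge,reel,knob]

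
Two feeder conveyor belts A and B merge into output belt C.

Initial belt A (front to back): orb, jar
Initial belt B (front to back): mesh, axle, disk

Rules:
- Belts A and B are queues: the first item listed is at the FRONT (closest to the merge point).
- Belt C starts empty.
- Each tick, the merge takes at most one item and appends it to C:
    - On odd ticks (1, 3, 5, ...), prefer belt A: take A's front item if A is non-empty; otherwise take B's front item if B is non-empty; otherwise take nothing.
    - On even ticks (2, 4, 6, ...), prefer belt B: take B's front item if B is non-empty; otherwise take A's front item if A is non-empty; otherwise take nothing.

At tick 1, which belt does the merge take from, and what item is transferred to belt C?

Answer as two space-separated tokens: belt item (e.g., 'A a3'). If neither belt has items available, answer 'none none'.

Answer: A orb

Derivation:
Tick 1: prefer A, take orb from A; A=[jar] B=[mesh,axle,disk] C=[orb]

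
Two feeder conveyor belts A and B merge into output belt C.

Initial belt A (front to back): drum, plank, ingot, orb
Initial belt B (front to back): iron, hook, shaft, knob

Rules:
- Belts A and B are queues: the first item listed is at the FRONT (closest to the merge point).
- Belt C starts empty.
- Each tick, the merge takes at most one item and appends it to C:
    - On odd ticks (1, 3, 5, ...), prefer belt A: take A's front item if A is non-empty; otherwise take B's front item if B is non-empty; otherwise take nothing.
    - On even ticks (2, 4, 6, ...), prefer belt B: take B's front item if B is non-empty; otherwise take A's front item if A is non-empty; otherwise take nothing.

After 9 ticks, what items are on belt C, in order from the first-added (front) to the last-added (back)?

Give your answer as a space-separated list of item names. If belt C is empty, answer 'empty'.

Answer: drum iron plank hook ingot shaft orb knob

Derivation:
Tick 1: prefer A, take drum from A; A=[plank,ingot,orb] B=[iron,hook,shaft,knob] C=[drum]
Tick 2: prefer B, take iron from B; A=[plank,ingot,orb] B=[hook,shaft,knob] C=[drum,iron]
Tick 3: prefer A, take plank from A; A=[ingot,orb] B=[hook,shaft,knob] C=[drum,iron,plank]
Tick 4: prefer B, take hook from B; A=[ingot,orb] B=[shaft,knob] C=[drum,iron,plank,hook]
Tick 5: prefer A, take ingot from A; A=[orb] B=[shaft,knob] C=[drum,iron,plank,hook,ingot]
Tick 6: prefer B, take shaft from B; A=[orb] B=[knob] C=[drum,iron,plank,hook,ingot,shaft]
Tick 7: prefer A, take orb from A; A=[-] B=[knob] C=[drum,iron,plank,hook,ingot,shaft,orb]
Tick 8: prefer B, take knob from B; A=[-] B=[-] C=[drum,iron,plank,hook,ingot,shaft,orb,knob]
Tick 9: prefer A, both empty, nothing taken; A=[-] B=[-] C=[drum,iron,plank,hook,ingot,shaft,orb,knob]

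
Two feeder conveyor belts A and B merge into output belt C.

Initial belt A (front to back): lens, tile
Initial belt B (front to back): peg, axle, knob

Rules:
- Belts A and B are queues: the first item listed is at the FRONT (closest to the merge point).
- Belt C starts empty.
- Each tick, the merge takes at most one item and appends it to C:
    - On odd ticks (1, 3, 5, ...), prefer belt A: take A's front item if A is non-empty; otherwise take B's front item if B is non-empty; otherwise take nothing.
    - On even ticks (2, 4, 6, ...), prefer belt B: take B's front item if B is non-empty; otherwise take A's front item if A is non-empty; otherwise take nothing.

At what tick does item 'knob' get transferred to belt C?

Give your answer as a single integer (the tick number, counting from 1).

Answer: 5

Derivation:
Tick 1: prefer A, take lens from A; A=[tile] B=[peg,axle,knob] C=[lens]
Tick 2: prefer B, take peg from B; A=[tile] B=[axle,knob] C=[lens,peg]
Tick 3: prefer A, take tile from A; A=[-] B=[axle,knob] C=[lens,peg,tile]
Tick 4: prefer B, take axle from B; A=[-] B=[knob] C=[lens,peg,tile,axle]
Tick 5: prefer A, take knob from B; A=[-] B=[-] C=[lens,peg,tile,axle,knob]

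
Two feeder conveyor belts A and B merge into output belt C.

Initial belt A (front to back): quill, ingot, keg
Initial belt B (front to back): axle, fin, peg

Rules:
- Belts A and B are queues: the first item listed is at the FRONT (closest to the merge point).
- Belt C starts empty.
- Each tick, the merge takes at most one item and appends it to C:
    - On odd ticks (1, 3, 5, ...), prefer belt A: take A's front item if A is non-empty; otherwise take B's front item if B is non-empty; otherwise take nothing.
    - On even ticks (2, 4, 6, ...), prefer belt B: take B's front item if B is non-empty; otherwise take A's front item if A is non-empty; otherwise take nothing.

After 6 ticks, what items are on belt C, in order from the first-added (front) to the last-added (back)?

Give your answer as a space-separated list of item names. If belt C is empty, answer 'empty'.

Tick 1: prefer A, take quill from A; A=[ingot,keg] B=[axle,fin,peg] C=[quill]
Tick 2: prefer B, take axle from B; A=[ingot,keg] B=[fin,peg] C=[quill,axle]
Tick 3: prefer A, take ingot from A; A=[keg] B=[fin,peg] C=[quill,axle,ingot]
Tick 4: prefer B, take fin from B; A=[keg] B=[peg] C=[quill,axle,ingot,fin]
Tick 5: prefer A, take keg from A; A=[-] B=[peg] C=[quill,axle,ingot,fin,keg]
Tick 6: prefer B, take peg from B; A=[-] B=[-] C=[quill,axle,ingot,fin,keg,peg]

Answer: quill axle ingot fin keg peg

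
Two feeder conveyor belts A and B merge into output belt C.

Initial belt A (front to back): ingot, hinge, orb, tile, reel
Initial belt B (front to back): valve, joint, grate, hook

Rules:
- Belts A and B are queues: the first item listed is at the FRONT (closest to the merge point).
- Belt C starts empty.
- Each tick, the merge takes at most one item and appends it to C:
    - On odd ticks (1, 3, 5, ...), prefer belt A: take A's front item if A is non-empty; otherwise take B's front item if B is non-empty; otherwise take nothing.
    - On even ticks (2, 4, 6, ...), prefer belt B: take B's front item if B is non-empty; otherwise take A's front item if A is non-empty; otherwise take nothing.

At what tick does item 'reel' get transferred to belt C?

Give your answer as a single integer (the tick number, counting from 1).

Tick 1: prefer A, take ingot from A; A=[hinge,orb,tile,reel] B=[valve,joint,grate,hook] C=[ingot]
Tick 2: prefer B, take valve from B; A=[hinge,orb,tile,reel] B=[joint,grate,hook] C=[ingot,valve]
Tick 3: prefer A, take hinge from A; A=[orb,tile,reel] B=[joint,grate,hook] C=[ingot,valve,hinge]
Tick 4: prefer B, take joint from B; A=[orb,tile,reel] B=[grate,hook] C=[ingot,valve,hinge,joint]
Tick 5: prefer A, take orb from A; A=[tile,reel] B=[grate,hook] C=[ingot,valve,hinge,joint,orb]
Tick 6: prefer B, take grate from B; A=[tile,reel] B=[hook] C=[ingot,valve,hinge,joint,orb,grate]
Tick 7: prefer A, take tile from A; A=[reel] B=[hook] C=[ingot,valve,hinge,joint,orb,grate,tile]
Tick 8: prefer B, take hook from B; A=[reel] B=[-] C=[ingot,valve,hinge,joint,orb,grate,tile,hook]
Tick 9: prefer A, take reel from A; A=[-] B=[-] C=[ingot,valve,hinge,joint,orb,grate,tile,hook,reel]

Answer: 9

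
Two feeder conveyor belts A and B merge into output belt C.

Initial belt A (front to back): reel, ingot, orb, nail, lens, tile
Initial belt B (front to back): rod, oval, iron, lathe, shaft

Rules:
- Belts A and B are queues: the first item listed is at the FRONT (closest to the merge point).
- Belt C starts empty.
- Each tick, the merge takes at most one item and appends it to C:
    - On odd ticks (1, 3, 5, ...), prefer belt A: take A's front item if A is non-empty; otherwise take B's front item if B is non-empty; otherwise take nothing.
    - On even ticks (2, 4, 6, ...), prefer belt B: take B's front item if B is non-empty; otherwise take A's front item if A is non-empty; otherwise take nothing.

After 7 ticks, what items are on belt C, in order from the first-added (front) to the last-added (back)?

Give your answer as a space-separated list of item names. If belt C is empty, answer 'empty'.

Answer: reel rod ingot oval orb iron nail

Derivation:
Tick 1: prefer A, take reel from A; A=[ingot,orb,nail,lens,tile] B=[rod,oval,iron,lathe,shaft] C=[reel]
Tick 2: prefer B, take rod from B; A=[ingot,orb,nail,lens,tile] B=[oval,iron,lathe,shaft] C=[reel,rod]
Tick 3: prefer A, take ingot from A; A=[orb,nail,lens,tile] B=[oval,iron,lathe,shaft] C=[reel,rod,ingot]
Tick 4: prefer B, take oval from B; A=[orb,nail,lens,tile] B=[iron,lathe,shaft] C=[reel,rod,ingot,oval]
Tick 5: prefer A, take orb from A; A=[nail,lens,tile] B=[iron,lathe,shaft] C=[reel,rod,ingot,oval,orb]
Tick 6: prefer B, take iron from B; A=[nail,lens,tile] B=[lathe,shaft] C=[reel,rod,ingot,oval,orb,iron]
Tick 7: prefer A, take nail from A; A=[lens,tile] B=[lathe,shaft] C=[reel,rod,ingot,oval,orb,iron,nail]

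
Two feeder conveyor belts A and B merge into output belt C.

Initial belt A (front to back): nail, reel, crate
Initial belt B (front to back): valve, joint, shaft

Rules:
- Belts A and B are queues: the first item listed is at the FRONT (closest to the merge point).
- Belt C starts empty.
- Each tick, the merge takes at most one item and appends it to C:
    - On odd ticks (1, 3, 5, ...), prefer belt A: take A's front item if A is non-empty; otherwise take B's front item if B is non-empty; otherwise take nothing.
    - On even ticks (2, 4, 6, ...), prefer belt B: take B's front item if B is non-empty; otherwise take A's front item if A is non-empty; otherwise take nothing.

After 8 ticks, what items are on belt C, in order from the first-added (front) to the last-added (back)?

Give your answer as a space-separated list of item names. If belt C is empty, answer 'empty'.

Tick 1: prefer A, take nail from A; A=[reel,crate] B=[valve,joint,shaft] C=[nail]
Tick 2: prefer B, take valve from B; A=[reel,crate] B=[joint,shaft] C=[nail,valve]
Tick 3: prefer A, take reel from A; A=[crate] B=[joint,shaft] C=[nail,valve,reel]
Tick 4: prefer B, take joint from B; A=[crate] B=[shaft] C=[nail,valve,reel,joint]
Tick 5: prefer A, take crate from A; A=[-] B=[shaft] C=[nail,valve,reel,joint,crate]
Tick 6: prefer B, take shaft from B; A=[-] B=[-] C=[nail,valve,reel,joint,crate,shaft]
Tick 7: prefer A, both empty, nothing taken; A=[-] B=[-] C=[nail,valve,reel,joint,crate,shaft]
Tick 8: prefer B, both empty, nothing taken; A=[-] B=[-] C=[nail,valve,reel,joint,crate,shaft]

Answer: nail valve reel joint crate shaft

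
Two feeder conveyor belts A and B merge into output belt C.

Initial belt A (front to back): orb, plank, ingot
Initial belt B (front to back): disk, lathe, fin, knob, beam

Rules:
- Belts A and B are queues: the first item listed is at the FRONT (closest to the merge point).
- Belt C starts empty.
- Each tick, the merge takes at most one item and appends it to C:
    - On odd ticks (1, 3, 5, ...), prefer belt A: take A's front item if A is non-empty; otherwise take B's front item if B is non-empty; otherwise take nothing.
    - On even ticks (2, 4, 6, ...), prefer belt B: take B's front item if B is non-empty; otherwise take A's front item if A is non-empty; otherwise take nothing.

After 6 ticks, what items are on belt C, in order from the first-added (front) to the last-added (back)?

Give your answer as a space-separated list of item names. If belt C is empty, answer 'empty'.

Tick 1: prefer A, take orb from A; A=[plank,ingot] B=[disk,lathe,fin,knob,beam] C=[orb]
Tick 2: prefer B, take disk from B; A=[plank,ingot] B=[lathe,fin,knob,beam] C=[orb,disk]
Tick 3: prefer A, take plank from A; A=[ingot] B=[lathe,fin,knob,beam] C=[orb,disk,plank]
Tick 4: prefer B, take lathe from B; A=[ingot] B=[fin,knob,beam] C=[orb,disk,plank,lathe]
Tick 5: prefer A, take ingot from A; A=[-] B=[fin,knob,beam] C=[orb,disk,plank,lathe,ingot]
Tick 6: prefer B, take fin from B; A=[-] B=[knob,beam] C=[orb,disk,plank,lathe,ingot,fin]

Answer: orb disk plank lathe ingot fin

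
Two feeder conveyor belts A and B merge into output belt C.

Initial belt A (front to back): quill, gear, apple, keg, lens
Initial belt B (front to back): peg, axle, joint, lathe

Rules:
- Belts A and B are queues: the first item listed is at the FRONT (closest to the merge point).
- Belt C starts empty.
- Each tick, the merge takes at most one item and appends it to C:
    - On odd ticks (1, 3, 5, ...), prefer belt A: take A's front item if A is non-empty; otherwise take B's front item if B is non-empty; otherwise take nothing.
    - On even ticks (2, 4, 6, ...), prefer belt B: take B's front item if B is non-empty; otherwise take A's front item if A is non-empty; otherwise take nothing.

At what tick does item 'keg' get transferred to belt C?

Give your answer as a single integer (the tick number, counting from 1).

Tick 1: prefer A, take quill from A; A=[gear,apple,keg,lens] B=[peg,axle,joint,lathe] C=[quill]
Tick 2: prefer B, take peg from B; A=[gear,apple,keg,lens] B=[axle,joint,lathe] C=[quill,peg]
Tick 3: prefer A, take gear from A; A=[apple,keg,lens] B=[axle,joint,lathe] C=[quill,peg,gear]
Tick 4: prefer B, take axle from B; A=[apple,keg,lens] B=[joint,lathe] C=[quill,peg,gear,axle]
Tick 5: prefer A, take apple from A; A=[keg,lens] B=[joint,lathe] C=[quill,peg,gear,axle,apple]
Tick 6: prefer B, take joint from B; A=[keg,lens] B=[lathe] C=[quill,peg,gear,axle,apple,joint]
Tick 7: prefer A, take keg from A; A=[lens] B=[lathe] C=[quill,peg,gear,axle,apple,joint,keg]

Answer: 7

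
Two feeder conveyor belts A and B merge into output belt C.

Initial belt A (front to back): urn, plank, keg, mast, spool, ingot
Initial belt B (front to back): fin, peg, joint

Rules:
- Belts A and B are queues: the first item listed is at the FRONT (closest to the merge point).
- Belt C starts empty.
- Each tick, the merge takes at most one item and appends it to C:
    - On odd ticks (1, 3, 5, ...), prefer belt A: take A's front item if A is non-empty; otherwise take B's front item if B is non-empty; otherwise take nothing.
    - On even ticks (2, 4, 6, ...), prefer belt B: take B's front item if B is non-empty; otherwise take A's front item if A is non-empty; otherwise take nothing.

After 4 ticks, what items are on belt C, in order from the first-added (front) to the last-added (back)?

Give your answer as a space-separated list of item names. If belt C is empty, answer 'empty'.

Tick 1: prefer A, take urn from A; A=[plank,keg,mast,spool,ingot] B=[fin,peg,joint] C=[urn]
Tick 2: prefer B, take fin from B; A=[plank,keg,mast,spool,ingot] B=[peg,joint] C=[urn,fin]
Tick 3: prefer A, take plank from A; A=[keg,mast,spool,ingot] B=[peg,joint] C=[urn,fin,plank]
Tick 4: prefer B, take peg from B; A=[keg,mast,spool,ingot] B=[joint] C=[urn,fin,plank,peg]

Answer: urn fin plank peg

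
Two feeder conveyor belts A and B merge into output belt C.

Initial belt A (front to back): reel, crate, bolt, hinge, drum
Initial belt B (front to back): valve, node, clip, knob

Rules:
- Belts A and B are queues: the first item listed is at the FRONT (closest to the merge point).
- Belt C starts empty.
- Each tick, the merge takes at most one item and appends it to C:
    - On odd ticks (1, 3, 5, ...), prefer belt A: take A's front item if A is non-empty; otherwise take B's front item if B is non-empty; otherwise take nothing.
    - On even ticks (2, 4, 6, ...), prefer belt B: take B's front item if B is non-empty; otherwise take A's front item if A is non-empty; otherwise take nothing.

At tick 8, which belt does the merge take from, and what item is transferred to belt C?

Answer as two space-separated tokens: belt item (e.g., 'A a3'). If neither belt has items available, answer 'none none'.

Answer: B knob

Derivation:
Tick 1: prefer A, take reel from A; A=[crate,bolt,hinge,drum] B=[valve,node,clip,knob] C=[reel]
Tick 2: prefer B, take valve from B; A=[crate,bolt,hinge,drum] B=[node,clip,knob] C=[reel,valve]
Tick 3: prefer A, take crate from A; A=[bolt,hinge,drum] B=[node,clip,knob] C=[reel,valve,crate]
Tick 4: prefer B, take node from B; A=[bolt,hinge,drum] B=[clip,knob] C=[reel,valve,crate,node]
Tick 5: prefer A, take bolt from A; A=[hinge,drum] B=[clip,knob] C=[reel,valve,crate,node,bolt]
Tick 6: prefer B, take clip from B; A=[hinge,drum] B=[knob] C=[reel,valve,crate,node,bolt,clip]
Tick 7: prefer A, take hinge from A; A=[drum] B=[knob] C=[reel,valve,crate,node,bolt,clip,hinge]
Tick 8: prefer B, take knob from B; A=[drum] B=[-] C=[reel,valve,crate,node,bolt,clip,hinge,knob]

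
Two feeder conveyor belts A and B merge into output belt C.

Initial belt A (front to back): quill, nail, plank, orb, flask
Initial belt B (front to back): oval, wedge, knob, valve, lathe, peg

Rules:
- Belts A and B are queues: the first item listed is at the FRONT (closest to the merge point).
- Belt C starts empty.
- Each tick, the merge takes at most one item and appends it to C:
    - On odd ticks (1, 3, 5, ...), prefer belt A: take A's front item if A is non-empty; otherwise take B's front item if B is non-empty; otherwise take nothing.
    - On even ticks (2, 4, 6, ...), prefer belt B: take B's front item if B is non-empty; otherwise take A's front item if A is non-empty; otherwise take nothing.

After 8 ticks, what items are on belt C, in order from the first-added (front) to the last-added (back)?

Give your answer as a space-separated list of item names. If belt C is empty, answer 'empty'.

Answer: quill oval nail wedge plank knob orb valve

Derivation:
Tick 1: prefer A, take quill from A; A=[nail,plank,orb,flask] B=[oval,wedge,knob,valve,lathe,peg] C=[quill]
Tick 2: prefer B, take oval from B; A=[nail,plank,orb,flask] B=[wedge,knob,valve,lathe,peg] C=[quill,oval]
Tick 3: prefer A, take nail from A; A=[plank,orb,flask] B=[wedge,knob,valve,lathe,peg] C=[quill,oval,nail]
Tick 4: prefer B, take wedge from B; A=[plank,orb,flask] B=[knob,valve,lathe,peg] C=[quill,oval,nail,wedge]
Tick 5: prefer A, take plank from A; A=[orb,flask] B=[knob,valve,lathe,peg] C=[quill,oval,nail,wedge,plank]
Tick 6: prefer B, take knob from B; A=[orb,flask] B=[valve,lathe,peg] C=[quill,oval,nail,wedge,plank,knob]
Tick 7: prefer A, take orb from A; A=[flask] B=[valve,lathe,peg] C=[quill,oval,nail,wedge,plank,knob,orb]
Tick 8: prefer B, take valve from B; A=[flask] B=[lathe,peg] C=[quill,oval,nail,wedge,plank,knob,orb,valve]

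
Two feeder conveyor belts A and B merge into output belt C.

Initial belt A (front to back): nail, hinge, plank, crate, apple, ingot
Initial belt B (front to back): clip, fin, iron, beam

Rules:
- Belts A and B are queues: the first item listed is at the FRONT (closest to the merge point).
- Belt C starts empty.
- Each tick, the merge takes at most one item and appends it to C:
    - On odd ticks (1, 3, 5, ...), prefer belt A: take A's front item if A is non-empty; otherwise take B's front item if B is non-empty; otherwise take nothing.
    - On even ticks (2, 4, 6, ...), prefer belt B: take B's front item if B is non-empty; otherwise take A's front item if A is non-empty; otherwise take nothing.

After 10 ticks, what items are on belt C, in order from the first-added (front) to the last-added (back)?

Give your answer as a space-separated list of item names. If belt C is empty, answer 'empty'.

Answer: nail clip hinge fin plank iron crate beam apple ingot

Derivation:
Tick 1: prefer A, take nail from A; A=[hinge,plank,crate,apple,ingot] B=[clip,fin,iron,beam] C=[nail]
Tick 2: prefer B, take clip from B; A=[hinge,plank,crate,apple,ingot] B=[fin,iron,beam] C=[nail,clip]
Tick 3: prefer A, take hinge from A; A=[plank,crate,apple,ingot] B=[fin,iron,beam] C=[nail,clip,hinge]
Tick 4: prefer B, take fin from B; A=[plank,crate,apple,ingot] B=[iron,beam] C=[nail,clip,hinge,fin]
Tick 5: prefer A, take plank from A; A=[crate,apple,ingot] B=[iron,beam] C=[nail,clip,hinge,fin,plank]
Tick 6: prefer B, take iron from B; A=[crate,apple,ingot] B=[beam] C=[nail,clip,hinge,fin,plank,iron]
Tick 7: prefer A, take crate from A; A=[apple,ingot] B=[beam] C=[nail,clip,hinge,fin,plank,iron,crate]
Tick 8: prefer B, take beam from B; A=[apple,ingot] B=[-] C=[nail,clip,hinge,fin,plank,iron,crate,beam]
Tick 9: prefer A, take apple from A; A=[ingot] B=[-] C=[nail,clip,hinge,fin,plank,iron,crate,beam,apple]
Tick 10: prefer B, take ingot from A; A=[-] B=[-] C=[nail,clip,hinge,fin,plank,iron,crate,beam,apple,ingot]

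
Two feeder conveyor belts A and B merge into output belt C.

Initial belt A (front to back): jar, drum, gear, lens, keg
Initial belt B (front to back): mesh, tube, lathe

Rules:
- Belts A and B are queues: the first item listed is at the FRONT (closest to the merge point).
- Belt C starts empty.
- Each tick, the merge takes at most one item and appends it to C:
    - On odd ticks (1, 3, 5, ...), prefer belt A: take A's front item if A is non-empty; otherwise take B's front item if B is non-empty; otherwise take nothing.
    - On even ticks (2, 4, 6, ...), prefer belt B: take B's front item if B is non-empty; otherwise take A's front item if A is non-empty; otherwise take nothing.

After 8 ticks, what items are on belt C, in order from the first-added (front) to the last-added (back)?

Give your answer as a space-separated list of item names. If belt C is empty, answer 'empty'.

Tick 1: prefer A, take jar from A; A=[drum,gear,lens,keg] B=[mesh,tube,lathe] C=[jar]
Tick 2: prefer B, take mesh from B; A=[drum,gear,lens,keg] B=[tube,lathe] C=[jar,mesh]
Tick 3: prefer A, take drum from A; A=[gear,lens,keg] B=[tube,lathe] C=[jar,mesh,drum]
Tick 4: prefer B, take tube from B; A=[gear,lens,keg] B=[lathe] C=[jar,mesh,drum,tube]
Tick 5: prefer A, take gear from A; A=[lens,keg] B=[lathe] C=[jar,mesh,drum,tube,gear]
Tick 6: prefer B, take lathe from B; A=[lens,keg] B=[-] C=[jar,mesh,drum,tube,gear,lathe]
Tick 7: prefer A, take lens from A; A=[keg] B=[-] C=[jar,mesh,drum,tube,gear,lathe,lens]
Tick 8: prefer B, take keg from A; A=[-] B=[-] C=[jar,mesh,drum,tube,gear,lathe,lens,keg]

Answer: jar mesh drum tube gear lathe lens keg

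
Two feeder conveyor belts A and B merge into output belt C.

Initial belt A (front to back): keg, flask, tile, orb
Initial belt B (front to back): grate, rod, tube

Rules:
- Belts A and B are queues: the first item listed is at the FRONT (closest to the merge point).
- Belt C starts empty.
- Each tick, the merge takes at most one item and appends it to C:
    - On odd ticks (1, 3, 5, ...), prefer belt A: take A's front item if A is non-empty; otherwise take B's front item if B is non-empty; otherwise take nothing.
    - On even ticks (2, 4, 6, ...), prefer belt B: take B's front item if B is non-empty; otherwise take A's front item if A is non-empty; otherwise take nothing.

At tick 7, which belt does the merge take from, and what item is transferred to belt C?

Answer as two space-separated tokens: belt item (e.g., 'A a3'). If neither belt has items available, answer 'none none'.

Answer: A orb

Derivation:
Tick 1: prefer A, take keg from A; A=[flask,tile,orb] B=[grate,rod,tube] C=[keg]
Tick 2: prefer B, take grate from B; A=[flask,tile,orb] B=[rod,tube] C=[keg,grate]
Tick 3: prefer A, take flask from A; A=[tile,orb] B=[rod,tube] C=[keg,grate,flask]
Tick 4: prefer B, take rod from B; A=[tile,orb] B=[tube] C=[keg,grate,flask,rod]
Tick 5: prefer A, take tile from A; A=[orb] B=[tube] C=[keg,grate,flask,rod,tile]
Tick 6: prefer B, take tube from B; A=[orb] B=[-] C=[keg,grate,flask,rod,tile,tube]
Tick 7: prefer A, take orb from A; A=[-] B=[-] C=[keg,grate,flask,rod,tile,tube,orb]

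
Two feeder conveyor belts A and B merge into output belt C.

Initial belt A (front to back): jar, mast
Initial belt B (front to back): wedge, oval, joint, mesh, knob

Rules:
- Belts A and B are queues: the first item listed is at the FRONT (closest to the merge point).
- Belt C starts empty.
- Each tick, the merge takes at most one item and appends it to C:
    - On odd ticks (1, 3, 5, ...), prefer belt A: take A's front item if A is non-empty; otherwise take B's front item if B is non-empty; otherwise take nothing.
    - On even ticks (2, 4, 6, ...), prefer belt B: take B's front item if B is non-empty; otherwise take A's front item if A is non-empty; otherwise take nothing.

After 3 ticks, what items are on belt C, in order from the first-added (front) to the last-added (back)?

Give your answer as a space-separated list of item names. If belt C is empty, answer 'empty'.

Tick 1: prefer A, take jar from A; A=[mast] B=[wedge,oval,joint,mesh,knob] C=[jar]
Tick 2: prefer B, take wedge from B; A=[mast] B=[oval,joint,mesh,knob] C=[jar,wedge]
Tick 3: prefer A, take mast from A; A=[-] B=[oval,joint,mesh,knob] C=[jar,wedge,mast]

Answer: jar wedge mast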